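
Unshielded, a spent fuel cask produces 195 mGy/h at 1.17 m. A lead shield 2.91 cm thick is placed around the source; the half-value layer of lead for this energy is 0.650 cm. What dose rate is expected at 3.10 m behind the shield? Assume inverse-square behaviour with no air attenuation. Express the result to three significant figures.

Distance alone: (1.17/3.10)² = 0.1424, so 195 × 0.1424 = 27.77 mGy/h.
Shield: 2.91/0.650 = 4.477 half-value layers → attenuation 2^(−4.477) = 0.04490.
Combined: 27.77 × 0.04490 = 1.247 mGy/h.

1.25 mGy/h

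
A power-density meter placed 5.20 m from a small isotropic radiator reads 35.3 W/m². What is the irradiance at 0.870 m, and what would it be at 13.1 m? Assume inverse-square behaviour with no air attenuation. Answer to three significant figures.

Using I₁d₁² = I₂d₂²,
At 0.870 m: (5.20/0.870)² = 35.72, so 35.3 × 35.72 = 1261 W/m²
At 13.1 m: (0.870/13.1)² = 0.004411, so 1261 × 0.004411 = 5.562 W/m².

1260 W/m²; 5.56 W/m²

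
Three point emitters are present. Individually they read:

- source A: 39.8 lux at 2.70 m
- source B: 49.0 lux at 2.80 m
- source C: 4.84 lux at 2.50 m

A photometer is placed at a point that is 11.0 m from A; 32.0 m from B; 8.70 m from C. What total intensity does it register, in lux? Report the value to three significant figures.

3.17 lux

By superposition, sum each source's inverse-square contribution:
A: 39.8 × (2.70/11.0)² = 2.398 lux
B: 49.0 × (2.80/32.0)² = 0.3752 lux
C: 4.84 × (2.50/8.70)² = 0.3997 lux
Total = 2.398 + 0.3752 + 0.3997 = 3.173 lux.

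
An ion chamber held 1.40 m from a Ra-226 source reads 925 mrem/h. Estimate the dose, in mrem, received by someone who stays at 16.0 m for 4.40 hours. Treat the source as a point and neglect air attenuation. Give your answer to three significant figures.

31.2 mrem

Using I₁d₁² = I₂d₂², rate at 16.0 m:
925 × (1.40/16.0)² = 925 × 0.007656 = 7.082 mrem/h.
Dose = rate × time = 7.082 mrem/h × 4.400 h = 31.16 mrem.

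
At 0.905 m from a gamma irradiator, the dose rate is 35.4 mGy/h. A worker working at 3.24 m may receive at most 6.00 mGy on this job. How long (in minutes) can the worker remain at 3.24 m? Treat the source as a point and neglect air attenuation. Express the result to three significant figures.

130 min

Applying the 1/r² law, rate at 3.24 m:
35.4 × (0.905/3.24)² = 35.4 × 0.07802 = 2.762 mGy/h.
Stay time = 6.00 mGy ÷ 2.762 mGy/h = 2.172 h = 130.3 min.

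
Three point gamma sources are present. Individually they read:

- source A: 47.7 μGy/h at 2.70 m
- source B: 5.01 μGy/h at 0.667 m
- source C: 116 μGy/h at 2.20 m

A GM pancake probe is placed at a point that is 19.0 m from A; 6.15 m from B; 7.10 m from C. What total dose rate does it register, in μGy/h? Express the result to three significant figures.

12.2 μGy/h

Each source contributes Iᵢ·(dᵢ/rᵢ)²; contributions add.
A: 47.7 × (2.70/19.0)² = 0.9632 μGy/h
B: 5.01 × (0.667/6.15)² = 0.05893 μGy/h
C: 116 × (2.20/7.10)² = 11.14 μGy/h
Total = 0.9632 + 0.05893 + 11.14 = 12.16 μGy/h.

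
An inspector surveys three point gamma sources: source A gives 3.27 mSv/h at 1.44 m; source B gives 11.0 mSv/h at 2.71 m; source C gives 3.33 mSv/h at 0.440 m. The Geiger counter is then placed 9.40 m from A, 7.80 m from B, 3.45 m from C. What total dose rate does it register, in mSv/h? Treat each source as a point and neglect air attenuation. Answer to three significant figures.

1.46 mSv/h

By superposition, sum each source's inverse-square contribution:
A: 3.27 × (1.44/9.40)² = 0.07674 mSv/h
B: 11.0 × (2.71/7.80)² = 1.328 mSv/h
C: 3.33 × (0.440/3.45)² = 0.05416 mSv/h
Total = 0.07674 + 1.328 + 0.05416 = 1.459 mSv/h.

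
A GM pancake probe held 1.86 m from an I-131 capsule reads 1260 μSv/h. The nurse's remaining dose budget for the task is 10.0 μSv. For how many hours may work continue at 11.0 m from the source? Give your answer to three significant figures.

0.278 h

Applying the 1/r² law, rate at 11.0 m:
(1.86/11.0)² = 0.02859, so 1260 × 0.02859 = 36.02 μSv/h.
Stay time = 10.0 μSv ÷ 36.02 μSv/h = 0.2776 h.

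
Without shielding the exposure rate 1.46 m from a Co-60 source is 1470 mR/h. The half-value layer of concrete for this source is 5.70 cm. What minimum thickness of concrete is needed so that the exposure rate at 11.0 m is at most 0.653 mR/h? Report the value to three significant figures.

At 11.0 m, distance alone gives 1470 × (1.46/11.0)² = 1470 × 0.01762 = 25.90 mR/h.
Further attenuation needed: 25.90/0.653 = 39.66.
n = log₂(39.66) = 5.310 half-value layers.
Thickness = 5.310 × 5.70 cm = 30.27 cm.

30.3 cm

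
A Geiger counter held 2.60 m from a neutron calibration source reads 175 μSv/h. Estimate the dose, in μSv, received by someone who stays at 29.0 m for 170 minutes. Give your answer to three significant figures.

Since intensity falls as 1/r², rate at 29.0 m:
175 × (2.60/29.0)² = 175 × 0.008038 = 1.407 μSv/h.
Dose = rate × time = 1.407 μSv/h × 2.833 h = 3.986 μSv.

3.99 μSv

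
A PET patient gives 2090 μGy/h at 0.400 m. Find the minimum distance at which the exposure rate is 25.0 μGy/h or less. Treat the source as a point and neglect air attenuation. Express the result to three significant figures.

3.66 m

Intensity scales as (d₁/d₂)², so d₂ = d₁·√(I₁/I₂).
I₁/I₂ = 2090/25.0 = 83.60, so d₂ = 0.400 × √83.60 = 3.657 m.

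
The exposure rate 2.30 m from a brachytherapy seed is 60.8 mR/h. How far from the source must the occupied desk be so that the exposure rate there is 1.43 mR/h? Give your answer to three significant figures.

Applying the 1/r² law, d₂ = d₁·√(I₁/I₂).
I₁/I₂ = 60.8/1.43 = 42.52, so d₂ = 2.30 × √42.52 = 15.00 m.

15.0 m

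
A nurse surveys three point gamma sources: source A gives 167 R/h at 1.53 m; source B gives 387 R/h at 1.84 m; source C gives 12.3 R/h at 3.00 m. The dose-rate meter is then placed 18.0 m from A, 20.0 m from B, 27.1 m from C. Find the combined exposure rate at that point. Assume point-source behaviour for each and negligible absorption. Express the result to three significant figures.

Each source contributes Iᵢ·(dᵢ/rᵢ)²; contributions add.
A: 167 × (1.53/18.0)² = 1.207 R/h
B: 387 × (1.84/20.0)² = 3.276 R/h
C: 12.3 × (3.00/27.1)² = 0.1507 R/h
Total = 1.207 + 3.276 + 0.1507 = 4.634 R/h.

4.63 R/h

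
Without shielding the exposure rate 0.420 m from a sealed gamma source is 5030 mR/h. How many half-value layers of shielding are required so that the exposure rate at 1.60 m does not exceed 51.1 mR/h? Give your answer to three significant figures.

At 1.60 m, distance alone gives (0.420/1.60)² = 0.06891, so 5030 × 0.06891 = 346.6 mR/h.
Further attenuation needed: 346.6/51.1 = 6.783.
n = log₂(6.783) = 2.762 half-value layers.

2.76 half-value layers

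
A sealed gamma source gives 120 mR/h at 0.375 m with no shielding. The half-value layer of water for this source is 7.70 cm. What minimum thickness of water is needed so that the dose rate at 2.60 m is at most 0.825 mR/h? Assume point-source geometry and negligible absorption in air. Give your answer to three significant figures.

At 2.60 m, distance alone gives (0.375/2.60)² = 0.02080, so 120 × 0.02080 = 2.496 mR/h.
Further attenuation needed: 2.496/0.825 = 3.025.
n = log₂(3.025) = 1.597 half-value layers.
Thickness = 1.597 × 7.70 cm = 12.30 cm.

12.3 cm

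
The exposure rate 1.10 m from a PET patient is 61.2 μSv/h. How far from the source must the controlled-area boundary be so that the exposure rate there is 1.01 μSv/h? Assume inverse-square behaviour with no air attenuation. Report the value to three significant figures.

Applying the 1/r² law, d₂ = d₁·√(I₁/I₂).
I₁/I₂ = 61.2/1.01 = 60.59, so d₂ = 1.10 × √60.59 = 8.562 m.

8.56 m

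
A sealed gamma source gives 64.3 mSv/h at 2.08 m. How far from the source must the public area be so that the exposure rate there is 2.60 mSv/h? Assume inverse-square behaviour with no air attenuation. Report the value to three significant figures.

10.3 m

Using I₁d₁² = I₂d₂², d₂ = d₁·√(I₁/I₂).
I₁/I₂ = 64.3/2.60 = 24.73, so d₂ = 2.08 × √24.73 = 10.34 m.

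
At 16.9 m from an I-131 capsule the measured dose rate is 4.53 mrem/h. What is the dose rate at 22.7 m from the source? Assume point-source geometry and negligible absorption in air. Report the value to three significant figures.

Applying the 1/r² law, scaling from 16.9 m to 22.7 m:
(16.9/22.7)² = 0.5543, so 4.53 × 0.5543 = 2.511 mrem/h.

2.51 mrem/h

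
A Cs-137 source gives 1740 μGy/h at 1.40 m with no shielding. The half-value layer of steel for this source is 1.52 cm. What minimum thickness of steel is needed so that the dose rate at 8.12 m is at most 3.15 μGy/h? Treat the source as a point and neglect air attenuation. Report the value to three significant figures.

6.14 cm

At 8.12 m, distance alone gives (1.40/8.12)² = 0.02973, so 1740 × 0.02973 = 51.73 μGy/h.
Further attenuation needed: 51.73/3.15 = 16.42.
n = log₂(16.42) = 4.037 half-value layers.
Thickness = 4.037 × 1.52 cm = 6.136 cm.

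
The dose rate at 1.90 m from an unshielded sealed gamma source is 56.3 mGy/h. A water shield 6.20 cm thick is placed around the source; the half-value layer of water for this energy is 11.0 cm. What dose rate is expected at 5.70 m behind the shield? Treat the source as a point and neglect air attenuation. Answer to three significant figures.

Distance alone: (1.90/5.70)² = 0.1111, so 56.3 × 0.1111 = 6.255 mGy/h.
Shield: 6.20/11.0 = 0.5636 half-value layers → attenuation 2^(−0.5636) = 0.6766.
Combined: 6.255 × 0.6766 = 4.232 mGy/h.

4.23 mGy/h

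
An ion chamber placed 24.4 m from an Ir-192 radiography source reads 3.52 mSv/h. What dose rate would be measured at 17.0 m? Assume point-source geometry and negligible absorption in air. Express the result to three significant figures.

7.25 mSv/h

Applying the 1/r² law, scaling from 24.4 m to 17.0 m:
3.52 × (24.4/17.0)² = 3.52 × 2.060 = 7.251 mSv/h.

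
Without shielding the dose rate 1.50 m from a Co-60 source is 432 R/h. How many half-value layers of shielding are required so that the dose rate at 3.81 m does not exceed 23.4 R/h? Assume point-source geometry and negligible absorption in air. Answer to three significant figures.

1.52 half-value layers

At 3.81 m, distance alone gives (1.50/3.81)² = 0.1550, so 432 × 0.1550 = 66.96 R/h.
Further attenuation needed: 66.96/23.4 = 2.862.
n = log₂(2.862) = 1.517 half-value layers.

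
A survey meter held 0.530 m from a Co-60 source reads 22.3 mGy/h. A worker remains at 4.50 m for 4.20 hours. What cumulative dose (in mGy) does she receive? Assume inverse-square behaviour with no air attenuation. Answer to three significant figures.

By the inverse-square law, rate at 4.50 m:
(0.530/4.50)² = 0.01387, so 22.3 × 0.01387 = 0.3093 mGy/h.
Dose = rate × time = 0.3093 mGy/h × 4.200 h = 1.299 mGy.

1.30 mGy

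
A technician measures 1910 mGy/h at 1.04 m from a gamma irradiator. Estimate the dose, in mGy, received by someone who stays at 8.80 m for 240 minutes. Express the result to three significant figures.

107 mGy

Using I₁d₁² = I₂d₂², rate at 8.80 m:
1910 × (1.04/8.80)² = 1910 × 0.01397 = 26.68 mGy/h.
Dose = rate × time = 26.68 mGy/h × 4.000 h = 106.7 mGy.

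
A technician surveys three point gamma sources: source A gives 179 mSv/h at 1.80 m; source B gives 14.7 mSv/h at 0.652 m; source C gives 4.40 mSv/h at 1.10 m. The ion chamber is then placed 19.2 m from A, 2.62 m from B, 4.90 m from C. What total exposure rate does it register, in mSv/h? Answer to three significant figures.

By superposition, sum each source's inverse-square contribution:
A: 179 × (1.80/19.2)² = 1.573 mSv/h
B: 14.7 × (0.652/2.62)² = 0.9104 mSv/h
C: 4.40 × (1.10/4.90)² = 0.2217 mSv/h
Total = 1.573 + 0.9104 + 0.2217 = 2.705 mSv/h.

2.71 mSv/h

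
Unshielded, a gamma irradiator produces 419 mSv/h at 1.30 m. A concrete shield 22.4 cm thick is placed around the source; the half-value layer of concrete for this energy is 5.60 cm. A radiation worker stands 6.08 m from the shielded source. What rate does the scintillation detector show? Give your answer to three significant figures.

Distance alone: (1.30/6.08)² = 0.04572, so 419 × 0.04572 = 19.16 mSv/h.
Shield: 22.4/5.60 = 4.000 half-value layers → attenuation 2^(−4.000) = 0.06250.
Combined: 19.16 × 0.06250 = 1.198 mSv/h.

1.20 mSv/h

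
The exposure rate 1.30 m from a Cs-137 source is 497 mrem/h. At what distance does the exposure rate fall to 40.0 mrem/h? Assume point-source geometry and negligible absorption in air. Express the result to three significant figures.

4.58 m

Intensity scales as (d₁/d₂)², so d₂ = d₁·√(I₁/I₂).
I₁/I₂ = 497/40.0 = 12.43, so d₂ = 1.30 × √12.43 = 4.583 m.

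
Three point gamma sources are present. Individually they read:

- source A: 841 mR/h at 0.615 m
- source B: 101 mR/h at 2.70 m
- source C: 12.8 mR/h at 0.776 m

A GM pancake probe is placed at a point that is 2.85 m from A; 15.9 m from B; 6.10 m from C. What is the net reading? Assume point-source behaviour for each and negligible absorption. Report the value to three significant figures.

By superposition, sum each source's inverse-square contribution:
A: 841 × (0.615/2.85)² = 39.16 mR/h
B: 101 × (2.70/15.9)² = 2.912 mR/h
C: 12.8 × (0.776/6.10)² = 0.2071 mR/h
Total = 39.16 + 2.912 + 0.2071 = 42.28 mR/h.

42.3 mR/h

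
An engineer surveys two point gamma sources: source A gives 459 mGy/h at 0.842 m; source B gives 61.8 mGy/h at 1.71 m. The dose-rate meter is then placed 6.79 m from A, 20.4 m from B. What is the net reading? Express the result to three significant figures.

By superposition, sum each source's inverse-square contribution:
A: 459 × (0.842/6.79)² = 7.058 mGy/h
B: 61.8 × (1.71/20.4)² = 0.4342 mGy/h
Total = 7.058 + 0.4342 = 7.492 mGy/h.

7.49 mGy/h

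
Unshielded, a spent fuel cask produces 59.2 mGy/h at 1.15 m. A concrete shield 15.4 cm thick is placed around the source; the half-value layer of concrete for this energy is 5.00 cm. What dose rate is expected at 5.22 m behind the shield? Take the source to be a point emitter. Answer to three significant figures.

Distance alone: (1.15/5.22)² = 0.04853, so 59.2 × 0.04853 = 2.873 mGy/h.
Shield: 15.4/5.00 = 3.080 half-value layers → attenuation 2^(−3.080) = 0.1183.
Combined: 2.873 × 0.1183 = 0.3399 mGy/h.

0.340 mGy/h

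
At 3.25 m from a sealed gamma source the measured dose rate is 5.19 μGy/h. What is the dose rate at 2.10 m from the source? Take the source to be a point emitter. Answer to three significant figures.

12.4 μGy/h

Using I₁d₁² = I₂d₂², scaling from 3.25 m to 2.10 m:
(3.25/2.10)² = 2.395, so 5.19 × 2.395 = 12.43 μGy/h.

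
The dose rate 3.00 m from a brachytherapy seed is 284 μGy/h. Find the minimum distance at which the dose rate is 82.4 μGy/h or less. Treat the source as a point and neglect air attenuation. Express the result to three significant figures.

Intensity scales as (d₁/d₂)², so d₂ = d₁·√(I₁/I₂).
I₁/I₂ = 284/82.4 = 3.447, so d₂ = 3.00 × √3.447 = 5.570 m.

5.57 m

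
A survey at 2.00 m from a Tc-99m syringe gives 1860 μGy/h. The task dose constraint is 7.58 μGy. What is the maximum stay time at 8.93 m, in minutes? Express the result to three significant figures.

4.87 min

Applying the 1/r² law, rate at 8.93 m:
(2.00/8.93)² = 0.05016, so 1860 × 0.05016 = 93.30 μGy/h.
Stay time = 7.58 μGy ÷ 93.30 μGy/h = 0.08124 h = 4.874 min.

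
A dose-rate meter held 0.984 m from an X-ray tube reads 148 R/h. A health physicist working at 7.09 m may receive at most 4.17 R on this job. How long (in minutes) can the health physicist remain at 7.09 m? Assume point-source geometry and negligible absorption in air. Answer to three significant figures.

87.8 min

By the inverse-square law, rate at 7.09 m:
148 × (0.984/7.09)² = 148 × 0.01926 = 2.850 R/h.
Stay time = 4.17 R ÷ 2.850 R/h = 1.463 h = 87.78 min.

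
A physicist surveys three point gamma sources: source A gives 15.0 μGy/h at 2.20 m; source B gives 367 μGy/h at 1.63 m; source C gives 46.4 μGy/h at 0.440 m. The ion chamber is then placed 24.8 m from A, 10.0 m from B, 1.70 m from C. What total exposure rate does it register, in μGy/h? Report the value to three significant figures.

13.0 μGy/h

Each source contributes Iᵢ·(dᵢ/rᵢ)²; contributions add.
A: 15.0 × (2.20/24.8)² = 0.1180 μGy/h
B: 367 × (1.63/10.0)² = 9.751 μGy/h
C: 46.4 × (0.440/1.70)² = 3.108 μGy/h
Total = 0.1180 + 9.751 + 3.108 = 12.98 μGy/h.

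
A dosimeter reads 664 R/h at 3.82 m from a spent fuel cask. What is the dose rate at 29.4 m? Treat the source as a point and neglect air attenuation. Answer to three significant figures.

By the inverse-square law, the rate at 29.4 m is
(3.82/29.4)² = 0.01688, so 664 × 0.01688 = 11.21 R/h.

11.2 R/h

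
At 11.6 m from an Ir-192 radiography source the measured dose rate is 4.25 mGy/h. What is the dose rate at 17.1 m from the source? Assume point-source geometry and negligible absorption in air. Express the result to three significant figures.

Since intensity falls as 1/r², scaling from 11.6 m to 17.1 m:
(11.6/17.1)² = 0.4602, so 4.25 × 0.4602 = 1.956 mGy/h.

1.96 mGy/h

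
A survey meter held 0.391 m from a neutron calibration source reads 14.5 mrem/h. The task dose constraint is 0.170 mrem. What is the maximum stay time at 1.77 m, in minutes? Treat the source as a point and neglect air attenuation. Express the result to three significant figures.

Applying the 1/r² law, rate at 1.77 m:
14.5 × (0.391/1.77)² = 14.5 × 0.04880 = 0.7076 mrem/h.
Stay time = 0.170 mrem ÷ 0.7076 mrem/h = 0.2402 h = 14.41 min.

14.4 min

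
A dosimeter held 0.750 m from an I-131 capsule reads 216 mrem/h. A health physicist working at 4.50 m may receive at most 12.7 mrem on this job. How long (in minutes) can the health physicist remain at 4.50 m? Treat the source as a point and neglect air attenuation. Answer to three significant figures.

127 min

Intensity scales as (d₁/d₂)², so rate at 4.50 m:
216 × (0.750/4.50)² = 216 × 0.02778 = 6.000 mrem/h.
Stay time = 12.7 mrem ÷ 6.000 mrem/h = 2.117 h = 127.0 min.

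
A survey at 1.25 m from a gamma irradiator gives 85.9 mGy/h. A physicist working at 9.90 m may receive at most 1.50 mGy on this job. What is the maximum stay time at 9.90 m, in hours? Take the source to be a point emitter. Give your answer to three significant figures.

Since intensity falls as 1/r², rate at 9.90 m:
85.9 × (1.25/9.90)² = 85.9 × 0.01594 = 1.369 mGy/h.
Stay time = 1.50 mGy ÷ 1.369 mGy/h = 1.096 h.

1.10 h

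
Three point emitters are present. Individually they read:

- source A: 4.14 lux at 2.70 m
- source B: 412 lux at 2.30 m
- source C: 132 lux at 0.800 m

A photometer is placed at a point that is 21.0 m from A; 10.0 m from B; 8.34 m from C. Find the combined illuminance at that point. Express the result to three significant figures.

23.1 lux

By superposition, sum each source's inverse-square contribution:
A: 4.14 × (2.70/21.0)² = 0.06844 lux
B: 412 × (2.30/10.0)² = 21.79 lux
C: 132 × (0.800/8.34)² = 1.215 lux
Total = 0.06844 + 21.79 + 1.215 = 23.07 lux.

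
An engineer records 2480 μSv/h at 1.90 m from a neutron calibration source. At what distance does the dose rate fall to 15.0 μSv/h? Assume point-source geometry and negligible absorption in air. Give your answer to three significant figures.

24.4 m

Since intensity falls as 1/r², d₂ = d₁·√(I₁/I₂).
I₁/I₂ = 2480/15.0 = 165.3, so d₂ = 1.90 × √165.3 = 24.43 m.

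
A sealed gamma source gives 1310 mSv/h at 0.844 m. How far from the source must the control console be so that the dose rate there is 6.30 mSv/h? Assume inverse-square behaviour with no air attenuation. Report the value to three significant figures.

12.2 m

Since intensity falls as 1/r², d₂ = d₁·√(I₁/I₂).
I₁/I₂ = 1310/6.30 = 207.9, so d₂ = 0.844 × √207.9 = 12.17 m.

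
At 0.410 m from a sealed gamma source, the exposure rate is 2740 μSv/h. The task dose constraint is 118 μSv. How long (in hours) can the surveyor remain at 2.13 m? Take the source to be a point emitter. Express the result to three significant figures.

By the inverse-square law, rate at 2.13 m:
2740 × (0.410/2.13)² = 2740 × 0.03705 = 101.5 μSv/h.
Stay time = 118 μSv ÷ 101.5 μSv/h = 1.163 h.

1.16 h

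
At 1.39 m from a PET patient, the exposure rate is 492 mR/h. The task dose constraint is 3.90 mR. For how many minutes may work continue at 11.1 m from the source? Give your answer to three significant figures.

Since intensity falls as 1/r², rate at 11.1 m:
(1.39/11.1)² = 0.01568, so 492 × 0.01568 = 7.715 mR/h.
Stay time = 3.90 mR ÷ 7.715 mR/h = 0.5055 h = 30.33 min.

30.3 min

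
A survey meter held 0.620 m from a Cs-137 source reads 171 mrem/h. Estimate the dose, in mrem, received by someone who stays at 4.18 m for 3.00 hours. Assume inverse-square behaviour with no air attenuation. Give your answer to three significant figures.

11.3 mrem

By the inverse-square law, rate at 4.18 m:
(0.620/4.18)² = 0.02200, so 171 × 0.02200 = 3.762 mrem/h.
Dose = rate × time = 3.762 mrem/h × 3.000 h = 11.29 mrem.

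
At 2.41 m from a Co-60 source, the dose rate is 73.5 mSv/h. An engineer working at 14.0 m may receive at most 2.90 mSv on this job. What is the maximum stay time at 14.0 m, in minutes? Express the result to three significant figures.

Applying the 1/r² law, rate at 14.0 m:
73.5 × (2.41/14.0)² = 73.5 × 0.02963 = 2.178 mSv/h.
Stay time = 2.90 mSv ÷ 2.178 mSv/h = 1.331 h = 79.86 min.

79.9 min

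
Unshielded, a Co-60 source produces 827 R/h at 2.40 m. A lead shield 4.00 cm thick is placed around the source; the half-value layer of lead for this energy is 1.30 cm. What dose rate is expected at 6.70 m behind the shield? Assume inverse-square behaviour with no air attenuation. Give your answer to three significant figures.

12.6 R/h

Distance alone: 827 × (2.40/6.70)² = 827 × 0.1283 = 106.1 R/h.
Shield: 4.00/1.30 = 3.077 half-value layers → attenuation 2^(−3.077) = 0.1185.
Combined: 106.1 × 0.1185 = 12.57 R/h.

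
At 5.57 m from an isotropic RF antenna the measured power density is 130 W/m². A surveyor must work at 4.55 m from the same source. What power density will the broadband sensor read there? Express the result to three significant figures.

195 W/m²

Since intensity falls as 1/r², scaling from 5.57 m to 4.55 m:
(5.57/4.55)² = 1.499, so 130 × 1.499 = 194.9 W/m².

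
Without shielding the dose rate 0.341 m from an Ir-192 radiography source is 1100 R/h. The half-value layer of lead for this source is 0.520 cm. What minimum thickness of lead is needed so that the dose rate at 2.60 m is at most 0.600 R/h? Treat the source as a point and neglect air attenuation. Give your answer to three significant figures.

At 2.60 m, distance alone gives 1100 × (0.341/2.60)² = 1100 × 0.01720 = 18.92 R/h.
Further attenuation needed: 18.92/0.600 = 31.53.
n = log₂(31.53) = 4.979 half-value layers.
Thickness = 4.979 × 0.520 cm = 2.589 cm.

2.59 cm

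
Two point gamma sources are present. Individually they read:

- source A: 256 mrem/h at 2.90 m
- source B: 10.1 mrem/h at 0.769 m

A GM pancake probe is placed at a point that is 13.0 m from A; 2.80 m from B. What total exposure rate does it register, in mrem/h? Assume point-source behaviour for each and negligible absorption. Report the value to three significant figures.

13.5 mrem/h

Each source contributes Iᵢ·(dᵢ/rᵢ)²; contributions add.
A: 256 × (2.90/13.0)² = 12.74 mrem/h
B: 10.1 × (0.769/2.80)² = 0.7618 mrem/h
Total = 12.74 + 0.7618 = 13.50 mrem/h.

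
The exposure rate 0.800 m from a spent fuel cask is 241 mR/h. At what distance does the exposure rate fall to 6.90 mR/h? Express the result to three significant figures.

Applying the 1/r² law, d₂ = d₁·√(I₁/I₂).
I₁/I₂ = 241/6.90 = 34.93, so d₂ = 0.800 × √34.93 = 4.728 m.

4.73 m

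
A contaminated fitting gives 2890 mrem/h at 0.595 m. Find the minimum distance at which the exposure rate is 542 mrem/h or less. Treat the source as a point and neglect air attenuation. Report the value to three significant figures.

1.37 m

Applying the 1/r² law, d₂ = d₁·√(I₁/I₂).
I₁/I₂ = 2890/542 = 5.332, so d₂ = 0.595 × √5.332 = 1.374 m.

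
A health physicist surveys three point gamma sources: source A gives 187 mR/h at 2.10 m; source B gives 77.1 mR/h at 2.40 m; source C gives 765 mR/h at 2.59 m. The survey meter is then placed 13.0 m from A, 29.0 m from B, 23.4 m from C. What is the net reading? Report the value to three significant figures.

14.8 mR/h

Each source contributes Iᵢ·(dᵢ/rᵢ)²; contributions add.
A: 187 × (2.10/13.0)² = 4.880 mR/h
B: 77.1 × (2.40/29.0)² = 0.5281 mR/h
C: 765 × (2.59/23.4)² = 9.372 mR/h
Total = 4.880 + 0.5281 + 9.372 = 14.78 mR/h.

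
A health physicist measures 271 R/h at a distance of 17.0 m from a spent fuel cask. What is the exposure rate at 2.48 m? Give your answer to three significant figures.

12700 R/h

Intensity scales as (d₁/d₂)², so the rate at 2.48 m is
271 × (17.0/2.48)² = 271 × 46.99 = 12730 R/h.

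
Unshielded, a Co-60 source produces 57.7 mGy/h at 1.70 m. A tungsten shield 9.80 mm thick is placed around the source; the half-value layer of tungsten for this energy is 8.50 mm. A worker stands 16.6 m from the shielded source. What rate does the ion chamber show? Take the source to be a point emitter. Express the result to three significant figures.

0.272 mGy/h

Distance alone: (1.70/16.6)² = 0.01049, so 57.7 × 0.01049 = 0.6053 mGy/h.
Shield: 9.80/8.50 = 1.153 half-value layers → attenuation 2^(−1.153) = 0.4497.
Combined: 0.6053 × 0.4497 = 0.2722 mGy/h.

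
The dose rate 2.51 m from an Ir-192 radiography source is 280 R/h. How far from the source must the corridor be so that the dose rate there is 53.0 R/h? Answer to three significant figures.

By the inverse-square law, d₂ = d₁·√(I₁/I₂).
I₁/I₂ = 280/53.0 = 5.283, so d₂ = 2.51 × √5.283 = 5.769 m.

5.77 m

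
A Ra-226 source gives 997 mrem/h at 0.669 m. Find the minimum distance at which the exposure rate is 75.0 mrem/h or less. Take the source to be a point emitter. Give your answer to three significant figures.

2.44 m

Since intensity falls as 1/r², d₂ = d₁·√(I₁/I₂).
I₁/I₂ = 997/75.0 = 13.29, so d₂ = 0.669 × √13.29 = 2.439 m.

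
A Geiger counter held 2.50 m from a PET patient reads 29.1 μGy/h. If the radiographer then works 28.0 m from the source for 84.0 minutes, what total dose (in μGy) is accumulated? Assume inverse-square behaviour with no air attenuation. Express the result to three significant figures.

Applying the 1/r² law, rate at 28.0 m:
29.1 × (2.50/28.0)² = 29.1 × 0.007972 = 0.2320 μGy/h.
Dose = rate × time = 0.2320 μGy/h × 1.400 h = 0.3248 μGy.

0.325 μGy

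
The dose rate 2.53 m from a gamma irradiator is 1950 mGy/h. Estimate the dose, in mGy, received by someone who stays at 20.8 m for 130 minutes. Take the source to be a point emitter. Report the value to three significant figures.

Applying the 1/r² law, rate at 20.8 m:
(2.53/20.8)² = 0.01479, so 1950 × 0.01479 = 28.84 mGy/h.
Dose = rate × time = 28.84 mGy/h × 2.167 h = 62.50 mGy.

62.5 mGy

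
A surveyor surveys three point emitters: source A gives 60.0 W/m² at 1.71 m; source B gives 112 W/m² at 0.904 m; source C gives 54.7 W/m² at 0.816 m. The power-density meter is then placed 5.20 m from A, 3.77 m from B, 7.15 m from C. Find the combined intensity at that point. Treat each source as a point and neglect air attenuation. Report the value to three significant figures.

13.6 W/m²

Each source contributes Iᵢ·(dᵢ/rᵢ)²; contributions add.
A: 60.0 × (1.71/5.20)² = 6.488 W/m²
B: 112 × (0.904/3.77)² = 6.440 W/m²
C: 54.7 × (0.816/7.15)² = 0.7125 W/m²
Total = 6.488 + 6.440 + 0.7125 = 13.64 W/m².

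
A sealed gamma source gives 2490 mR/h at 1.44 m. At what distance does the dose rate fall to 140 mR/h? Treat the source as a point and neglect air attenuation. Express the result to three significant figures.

Intensity scales as (d₁/d₂)², so d₂ = d₁·√(I₁/I₂).
I₁/I₂ = 2490/140 = 17.79, so d₂ = 1.44 × √17.79 = 6.074 m.

6.07 m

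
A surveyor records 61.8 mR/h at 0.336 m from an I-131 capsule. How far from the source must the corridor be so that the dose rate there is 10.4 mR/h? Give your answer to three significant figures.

0.819 m

Using I₁d₁² = I₂d₂², d₂ = d₁·√(I₁/I₂).
I₁/I₂ = 61.8/10.4 = 5.942, so d₂ = 0.336 × √5.942 = 0.8190 m.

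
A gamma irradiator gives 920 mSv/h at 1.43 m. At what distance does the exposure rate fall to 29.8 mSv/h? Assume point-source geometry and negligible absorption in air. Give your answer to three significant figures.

Applying the 1/r² law, d₂ = d₁·√(I₁/I₂).
I₁/I₂ = 920/29.8 = 30.87, so d₂ = 1.43 × √30.87 = 7.945 m.

7.95 m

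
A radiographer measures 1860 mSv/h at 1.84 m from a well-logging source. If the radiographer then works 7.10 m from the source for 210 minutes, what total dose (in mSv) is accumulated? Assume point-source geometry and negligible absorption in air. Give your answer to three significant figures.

437 mSv

Applying the 1/r² law, rate at 7.10 m:
(1.84/7.10)² = 0.06716, so 1860 × 0.06716 = 124.9 mSv/h.
Dose = rate × time = 124.9 mSv/h × 3.500 h = 437.2 mSv.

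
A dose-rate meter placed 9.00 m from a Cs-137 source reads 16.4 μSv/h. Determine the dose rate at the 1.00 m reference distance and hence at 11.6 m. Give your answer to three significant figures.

Intensity scales as (d₁/d₂)², so
At 1.00 m: 16.4 × (9.00/1.00)² = 16.4 × 81.00 = 1328 μSv/h
At 11.6 m: 1328 × (1.00/11.6)² = 1328 × 0.007432 = 9.870 μSv/h.

1330 μSv/h; 9.87 μSv/h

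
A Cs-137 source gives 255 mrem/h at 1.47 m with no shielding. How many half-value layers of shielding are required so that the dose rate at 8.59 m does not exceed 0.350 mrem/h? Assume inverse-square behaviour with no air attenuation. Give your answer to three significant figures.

At 8.59 m, distance alone gives 255 × (1.47/8.59)² = 255 × 0.02929 = 7.469 mrem/h.
Further attenuation needed: 7.469/0.350 = 21.34.
n = log₂(21.34) = 4.415 half-value layers.

4.42 half-value layers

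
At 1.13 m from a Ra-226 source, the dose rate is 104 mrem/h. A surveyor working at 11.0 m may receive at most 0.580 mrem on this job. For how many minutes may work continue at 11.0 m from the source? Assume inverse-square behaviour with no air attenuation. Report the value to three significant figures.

Since intensity falls as 1/r², rate at 11.0 m:
104 × (1.13/11.0)² = 104 × 0.01055 = 1.097 mrem/h.
Stay time = 0.580 mrem ÷ 1.097 mrem/h = 0.5287 h = 31.72 min.

31.7 min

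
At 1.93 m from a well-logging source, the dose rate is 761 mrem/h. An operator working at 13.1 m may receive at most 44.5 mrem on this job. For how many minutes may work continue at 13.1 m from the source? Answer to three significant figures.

162 min

Intensity scales as (d₁/d₂)², so rate at 13.1 m:
761 × (1.93/13.1)² = 761 × 0.02171 = 16.52 mrem/h.
Stay time = 44.5 mrem ÷ 16.52 mrem/h = 2.694 h = 161.6 min.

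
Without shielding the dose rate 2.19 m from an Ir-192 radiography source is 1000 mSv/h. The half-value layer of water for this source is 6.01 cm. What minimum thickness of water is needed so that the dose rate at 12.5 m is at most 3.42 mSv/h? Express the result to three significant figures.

At 12.5 m, distance alone gives (2.19/12.5)² = 0.03070, so 1000 × 0.03070 = 30.70 mSv/h.
Further attenuation needed: 30.70/3.42 = 8.977.
n = log₂(8.977) = 3.166 half-value layers.
Thickness = 3.166 × 6.01 cm = 19.03 cm.

19.0 cm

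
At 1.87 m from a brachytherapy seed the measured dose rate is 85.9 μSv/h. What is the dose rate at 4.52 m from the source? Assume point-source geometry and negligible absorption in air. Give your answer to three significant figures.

14.7 μSv/h

Since intensity falls as 1/r², scaling from 1.87 m to 4.52 m:
85.9 × (1.87/4.52)² = 85.9 × 0.1712 = 14.71 μSv/h.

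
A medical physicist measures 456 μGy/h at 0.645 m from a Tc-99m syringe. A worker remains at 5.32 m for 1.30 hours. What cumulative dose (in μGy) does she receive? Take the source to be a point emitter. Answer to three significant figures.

8.71 μGy

By the inverse-square law, rate at 5.32 m:
456 × (0.645/5.32)² = 456 × 0.01470 = 6.703 μGy/h.
Dose = rate × time = 6.703 μGy/h × 1.300 h = 8.714 μGy.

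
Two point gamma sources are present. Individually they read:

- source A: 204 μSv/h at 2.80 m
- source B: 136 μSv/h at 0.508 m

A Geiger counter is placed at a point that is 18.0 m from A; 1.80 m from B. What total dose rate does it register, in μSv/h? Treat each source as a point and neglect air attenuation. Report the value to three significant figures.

By superposition, sum each source's inverse-square contribution:
A: 204 × (2.80/18.0)² = 4.936 μSv/h
B: 136 × (0.508/1.80)² = 10.83 μSv/h
Total = 4.936 + 10.83 = 15.77 μSv/h.

15.8 μSv/h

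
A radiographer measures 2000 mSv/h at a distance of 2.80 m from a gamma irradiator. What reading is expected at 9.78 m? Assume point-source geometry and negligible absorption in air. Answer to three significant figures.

Intensity scales as (d₁/d₂)², so the rate at 9.78 m is
2000 × (2.80/9.78)² = 2000 × 0.08197 = 163.9 mSv/h.

164 mSv/h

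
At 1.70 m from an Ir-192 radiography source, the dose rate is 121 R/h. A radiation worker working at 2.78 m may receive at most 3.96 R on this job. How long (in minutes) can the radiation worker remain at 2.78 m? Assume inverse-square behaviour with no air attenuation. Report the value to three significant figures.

Applying the 1/r² law, rate at 2.78 m:
(1.70/2.78)² = 0.3739, so 121 × 0.3739 = 45.24 R/h.
Stay time = 3.96 R ÷ 45.24 R/h = 0.08753 h = 5.252 min.

5.25 min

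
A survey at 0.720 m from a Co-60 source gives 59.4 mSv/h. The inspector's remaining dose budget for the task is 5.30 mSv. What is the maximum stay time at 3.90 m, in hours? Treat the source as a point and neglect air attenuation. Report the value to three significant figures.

Intensity scales as (d₁/d₂)², so rate at 3.90 m:
(0.720/3.90)² = 0.03408, so 59.4 × 0.03408 = 2.024 mSv/h.
Stay time = 5.30 mSv ÷ 2.024 mSv/h = 2.619 h.

2.62 h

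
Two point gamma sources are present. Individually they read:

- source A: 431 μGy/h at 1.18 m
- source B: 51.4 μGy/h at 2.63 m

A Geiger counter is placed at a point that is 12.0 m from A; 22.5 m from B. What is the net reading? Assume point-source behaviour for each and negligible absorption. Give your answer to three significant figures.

4.87 μGy/h

Each source contributes Iᵢ·(dᵢ/rᵢ)²; contributions add.
A: 431 × (1.18/12.0)² = 4.168 μGy/h
B: 51.4 × (2.63/22.5)² = 0.7023 μGy/h
Total = 4.168 + 0.7023 = 4.870 μGy/h.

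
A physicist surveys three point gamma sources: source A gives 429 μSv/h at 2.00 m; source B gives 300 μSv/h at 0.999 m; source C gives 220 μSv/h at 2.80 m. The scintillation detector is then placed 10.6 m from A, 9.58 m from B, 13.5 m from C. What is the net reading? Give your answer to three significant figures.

28.0 μSv/h

By superposition, sum each source's inverse-square contribution:
A: 429 × (2.00/10.6)² = 15.27 μSv/h
B: 300 × (0.999/9.58)² = 3.262 μSv/h
C: 220 × (2.80/13.5)² = 9.464 μSv/h
Total = 15.27 + 3.262 + 9.464 = 28.00 μSv/h.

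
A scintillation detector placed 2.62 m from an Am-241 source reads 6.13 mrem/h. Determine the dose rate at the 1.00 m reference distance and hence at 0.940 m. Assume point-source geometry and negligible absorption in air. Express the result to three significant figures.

Since intensity falls as 1/r²,
At 1.00 m: 6.13 × (2.62/1.00)² = 6.13 × 6.864 = 42.08 mrem/h
At 0.940 m: (1.00/0.940)² = 1.132, so 42.08 × 1.132 = 47.63 mrem/h.

42.1 mrem/h; 47.6 mrem/h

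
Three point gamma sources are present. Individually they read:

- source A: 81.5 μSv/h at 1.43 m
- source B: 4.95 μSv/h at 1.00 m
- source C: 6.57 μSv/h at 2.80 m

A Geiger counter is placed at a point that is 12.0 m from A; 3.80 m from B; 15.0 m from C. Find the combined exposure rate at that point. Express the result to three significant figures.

1.73 μSv/h

By superposition, sum each source's inverse-square contribution:
A: 81.5 × (1.43/12.0)² = 1.157 μSv/h
B: 4.95 × (1.00/3.80)² = 0.3428 μSv/h
C: 6.57 × (2.80/15.0)² = 0.2289 μSv/h
Total = 1.157 + 0.3428 + 0.2289 = 1.729 μSv/h.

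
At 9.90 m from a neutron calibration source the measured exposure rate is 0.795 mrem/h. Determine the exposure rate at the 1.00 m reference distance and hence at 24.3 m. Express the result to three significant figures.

77.9 mrem/h; 0.132 mrem/h

Since intensity falls as 1/r²,
At 1.00 m: 0.795 × (9.90/1.00)² = 0.795 × 98.01 = 77.92 mrem/h
At 24.3 m: 77.92 × (1.00/24.3)² = 77.92 × 0.001694 = 0.1320 mrem/h.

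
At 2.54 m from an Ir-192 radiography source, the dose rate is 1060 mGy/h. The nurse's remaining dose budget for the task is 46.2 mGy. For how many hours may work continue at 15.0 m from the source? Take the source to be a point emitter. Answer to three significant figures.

Intensity scales as (d₁/d₂)², so rate at 15.0 m:
1060 × (2.54/15.0)² = 1060 × 0.02867 = 30.39 mGy/h.
Stay time = 46.2 mGy ÷ 30.39 mGy/h = 1.520 h.

1.52 h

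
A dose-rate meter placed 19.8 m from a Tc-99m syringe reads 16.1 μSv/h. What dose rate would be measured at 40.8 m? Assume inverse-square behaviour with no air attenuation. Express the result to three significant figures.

Since intensity falls as 1/r², scaling from 19.8 m to 40.8 m:
16.1 × (19.8/40.8)² = 16.1 × 0.2355 = 3.792 μSv/h.

3.79 μSv/h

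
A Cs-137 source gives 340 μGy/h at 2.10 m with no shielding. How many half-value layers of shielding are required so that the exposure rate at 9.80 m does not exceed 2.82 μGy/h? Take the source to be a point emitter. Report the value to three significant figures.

At 9.80 m, distance alone gives (2.10/9.80)² = 0.04592, so 340 × 0.04592 = 15.61 μGy/h.
Further attenuation needed: 15.61/2.82 = 5.535.
n = log₂(5.535) = 2.469 half-value layers.

2.47 half-value layers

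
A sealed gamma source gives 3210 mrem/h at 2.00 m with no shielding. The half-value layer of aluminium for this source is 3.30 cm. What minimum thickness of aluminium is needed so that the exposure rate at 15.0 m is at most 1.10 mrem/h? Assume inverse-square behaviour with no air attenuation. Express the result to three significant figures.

18.8 cm

At 15.0 m, distance alone gives 3210 × (2.00/15.0)² = 3210 × 0.01778 = 57.07 mrem/h.
Further attenuation needed: 57.07/1.10 = 51.88.
n = log₂(51.88) = 5.697 half-value layers.
Thickness = 5.697 × 3.30 cm = 18.80 cm.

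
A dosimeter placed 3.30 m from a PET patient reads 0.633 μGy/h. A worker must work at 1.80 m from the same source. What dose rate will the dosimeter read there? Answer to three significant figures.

2.13 μGy/h

Since intensity falls as 1/r², scaling from 3.30 m to 1.80 m:
0.633 × (3.30/1.80)² = 0.633 × 3.361 = 2.128 μGy/h.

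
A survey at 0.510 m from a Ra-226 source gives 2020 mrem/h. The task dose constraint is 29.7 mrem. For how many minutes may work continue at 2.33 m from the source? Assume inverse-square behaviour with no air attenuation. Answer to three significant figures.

By the inverse-square law, rate at 2.33 m:
(0.510/2.33)² = 0.04791, so 2020 × 0.04791 = 96.78 mrem/h.
Stay time = 29.7 mrem ÷ 96.78 mrem/h = 0.3069 h = 18.41 min.

18.4 min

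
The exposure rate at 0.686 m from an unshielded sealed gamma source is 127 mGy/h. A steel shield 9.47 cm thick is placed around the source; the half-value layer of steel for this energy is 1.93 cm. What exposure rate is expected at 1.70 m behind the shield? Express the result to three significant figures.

0.689 mGy/h

Distance alone: (0.686/1.70)² = 0.1628, so 127 × 0.1628 = 20.68 mGy/h.
Shield: 9.47/1.93 = 4.907 half-value layers → attenuation 2^(−4.907) = 0.03333.
Combined: 20.68 × 0.03333 = 0.6893 mGy/h.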